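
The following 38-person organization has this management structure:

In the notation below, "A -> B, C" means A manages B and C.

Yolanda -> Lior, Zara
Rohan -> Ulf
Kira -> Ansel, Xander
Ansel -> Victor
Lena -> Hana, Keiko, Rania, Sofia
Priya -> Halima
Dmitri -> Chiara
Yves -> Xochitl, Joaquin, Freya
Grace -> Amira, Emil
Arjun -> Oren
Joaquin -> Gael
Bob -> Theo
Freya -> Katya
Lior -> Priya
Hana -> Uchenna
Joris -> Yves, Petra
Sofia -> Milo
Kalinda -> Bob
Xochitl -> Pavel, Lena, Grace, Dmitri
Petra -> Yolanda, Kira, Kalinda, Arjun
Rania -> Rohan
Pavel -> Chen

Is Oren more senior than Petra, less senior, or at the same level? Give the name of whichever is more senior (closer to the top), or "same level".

Oren is 3 levels below Joris; Petra is 1. Petra is higher.

Petra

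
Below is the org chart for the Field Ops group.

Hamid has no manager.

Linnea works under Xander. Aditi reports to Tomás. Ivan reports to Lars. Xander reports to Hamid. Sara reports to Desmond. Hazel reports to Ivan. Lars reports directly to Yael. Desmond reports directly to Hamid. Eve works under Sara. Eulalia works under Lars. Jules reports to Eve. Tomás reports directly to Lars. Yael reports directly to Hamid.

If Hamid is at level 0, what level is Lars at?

Chain from Lars up to Hamid: Lars → Yael → Hamid. That is 2 steps up, so Lars is 2 levels below Hamid.

2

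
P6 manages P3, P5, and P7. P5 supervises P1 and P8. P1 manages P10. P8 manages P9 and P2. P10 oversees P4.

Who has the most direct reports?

Direct-report counts: P6 has 3; P5 has 2; P8 has 2; P1 has 1; P10 has 1. The largest is 3, held by P6.

P6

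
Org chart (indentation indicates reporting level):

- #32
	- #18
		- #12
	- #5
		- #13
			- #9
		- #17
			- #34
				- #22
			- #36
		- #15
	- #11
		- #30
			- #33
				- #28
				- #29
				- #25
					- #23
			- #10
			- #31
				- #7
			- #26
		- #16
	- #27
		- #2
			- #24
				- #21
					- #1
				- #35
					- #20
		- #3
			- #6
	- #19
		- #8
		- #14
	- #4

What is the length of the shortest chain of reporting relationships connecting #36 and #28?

7

#36 is 3 levels below #32, and #28 is 4 levels below #32 (their lowest common manager). The shortest path runs up from #36 to #32 and back down to #28: 3 + 4 = 7 links.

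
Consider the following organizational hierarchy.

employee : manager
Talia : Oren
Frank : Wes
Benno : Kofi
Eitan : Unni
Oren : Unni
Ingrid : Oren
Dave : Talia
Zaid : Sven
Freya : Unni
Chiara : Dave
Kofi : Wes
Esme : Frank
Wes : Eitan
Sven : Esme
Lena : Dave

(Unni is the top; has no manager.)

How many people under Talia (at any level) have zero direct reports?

2

The people in Talia's organization with no one reporting to them are Lena, Chiara. That is 2.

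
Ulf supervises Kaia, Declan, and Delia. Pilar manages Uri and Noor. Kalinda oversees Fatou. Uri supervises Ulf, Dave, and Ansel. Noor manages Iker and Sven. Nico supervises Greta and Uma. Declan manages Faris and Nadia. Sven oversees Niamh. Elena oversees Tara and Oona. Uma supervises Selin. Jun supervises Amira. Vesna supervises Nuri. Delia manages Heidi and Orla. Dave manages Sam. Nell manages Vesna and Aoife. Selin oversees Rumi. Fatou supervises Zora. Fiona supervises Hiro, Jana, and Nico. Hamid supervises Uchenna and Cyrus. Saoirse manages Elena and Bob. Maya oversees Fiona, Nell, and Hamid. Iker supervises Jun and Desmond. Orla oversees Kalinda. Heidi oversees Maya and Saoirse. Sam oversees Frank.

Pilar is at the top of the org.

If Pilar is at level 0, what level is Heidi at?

Chain from Heidi up to Pilar: Heidi → Delia → Ulf → Uri → Pilar. That is 4 steps up, so Heidi is 4 levels below Pilar.

4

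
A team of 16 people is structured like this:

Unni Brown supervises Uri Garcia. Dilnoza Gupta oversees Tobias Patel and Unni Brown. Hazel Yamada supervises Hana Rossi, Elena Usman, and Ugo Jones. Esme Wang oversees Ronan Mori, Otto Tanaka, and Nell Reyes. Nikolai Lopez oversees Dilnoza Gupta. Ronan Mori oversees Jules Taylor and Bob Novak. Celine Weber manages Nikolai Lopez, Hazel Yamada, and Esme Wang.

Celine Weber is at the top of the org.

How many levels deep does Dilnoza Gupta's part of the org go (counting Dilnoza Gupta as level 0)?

The longest chain under Dilnoza Gupta runs Dilnoza Gupta → Unni Brown → Uri Garcia, which is 2 levels below Dilnoza Gupta.

2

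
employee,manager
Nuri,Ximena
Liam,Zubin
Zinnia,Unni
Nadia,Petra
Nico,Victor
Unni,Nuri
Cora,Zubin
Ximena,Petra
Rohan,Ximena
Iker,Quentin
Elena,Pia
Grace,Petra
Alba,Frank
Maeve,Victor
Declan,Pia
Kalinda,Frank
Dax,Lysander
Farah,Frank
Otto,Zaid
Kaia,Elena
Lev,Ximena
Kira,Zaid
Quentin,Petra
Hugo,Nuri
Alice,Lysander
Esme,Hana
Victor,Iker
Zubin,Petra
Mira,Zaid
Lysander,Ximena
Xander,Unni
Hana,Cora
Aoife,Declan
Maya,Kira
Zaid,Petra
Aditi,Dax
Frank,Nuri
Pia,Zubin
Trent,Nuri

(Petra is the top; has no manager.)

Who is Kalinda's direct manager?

Frank

Kalinda reports directly to Frank.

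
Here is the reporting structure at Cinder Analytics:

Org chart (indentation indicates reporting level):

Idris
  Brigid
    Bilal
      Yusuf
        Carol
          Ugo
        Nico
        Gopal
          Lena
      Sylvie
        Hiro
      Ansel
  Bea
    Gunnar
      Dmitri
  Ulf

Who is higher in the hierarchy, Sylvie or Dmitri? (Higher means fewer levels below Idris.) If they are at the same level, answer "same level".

same level

Both Sylvie and Dmitri are 3 levels below Idris.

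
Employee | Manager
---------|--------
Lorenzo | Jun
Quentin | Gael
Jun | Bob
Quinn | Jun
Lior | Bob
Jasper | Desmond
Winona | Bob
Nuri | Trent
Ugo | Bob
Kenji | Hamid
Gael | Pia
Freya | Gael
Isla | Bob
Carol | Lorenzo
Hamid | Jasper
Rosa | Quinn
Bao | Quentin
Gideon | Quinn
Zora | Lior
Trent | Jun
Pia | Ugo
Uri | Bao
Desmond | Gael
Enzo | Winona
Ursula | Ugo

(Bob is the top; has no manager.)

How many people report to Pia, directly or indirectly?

Pia directly manages Gael. Under Gael: Freya, Quentin, Bao, Uri, Desmond, Jasper, Hamid, Kenji (8). That's 9 in total.

9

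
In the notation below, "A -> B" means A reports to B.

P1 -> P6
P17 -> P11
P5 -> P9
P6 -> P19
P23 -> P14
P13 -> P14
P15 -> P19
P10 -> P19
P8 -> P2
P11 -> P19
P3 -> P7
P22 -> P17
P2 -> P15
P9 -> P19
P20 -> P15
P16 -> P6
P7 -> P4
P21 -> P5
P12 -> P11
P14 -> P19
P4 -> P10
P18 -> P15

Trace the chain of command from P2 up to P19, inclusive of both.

P2 reports to P15. P15 reports to P19. P19 is at the top.

P2 -> P15 -> P19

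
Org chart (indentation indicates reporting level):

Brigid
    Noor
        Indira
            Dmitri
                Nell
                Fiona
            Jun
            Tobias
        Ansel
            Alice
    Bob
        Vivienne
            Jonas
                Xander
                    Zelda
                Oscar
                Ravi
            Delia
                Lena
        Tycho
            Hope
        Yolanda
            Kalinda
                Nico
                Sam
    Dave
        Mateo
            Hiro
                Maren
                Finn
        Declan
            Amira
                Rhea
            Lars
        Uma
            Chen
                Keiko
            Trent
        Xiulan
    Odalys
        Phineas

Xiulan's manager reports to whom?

Xiulan reports to Dave, and Dave reports to Brigid. So Xiulan's skip-level manager is Brigid.

Brigid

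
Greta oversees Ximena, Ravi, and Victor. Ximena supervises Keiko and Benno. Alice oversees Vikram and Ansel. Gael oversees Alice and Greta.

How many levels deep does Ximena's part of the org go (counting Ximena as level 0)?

The longest chain under Ximena runs Ximena → Benno, which is 1 level below Ximena.

1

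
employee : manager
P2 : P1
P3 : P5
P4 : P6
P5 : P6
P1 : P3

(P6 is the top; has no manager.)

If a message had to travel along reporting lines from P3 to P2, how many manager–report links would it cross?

P2 is in P3's organization: the chain from P2 up to P3 is P2 → P1 → P3, which is 2 links.

2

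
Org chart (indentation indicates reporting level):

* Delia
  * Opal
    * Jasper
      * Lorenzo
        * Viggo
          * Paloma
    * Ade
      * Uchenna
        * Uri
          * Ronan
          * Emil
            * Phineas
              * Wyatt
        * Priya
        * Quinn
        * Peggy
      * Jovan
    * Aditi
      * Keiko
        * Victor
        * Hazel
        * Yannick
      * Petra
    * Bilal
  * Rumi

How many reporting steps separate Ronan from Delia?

5

Chain from Ronan up to Delia: Ronan → Uri → Uchenna → Ade → Opal → Delia. That is 5 steps up, so Ronan is 5 levels below Delia.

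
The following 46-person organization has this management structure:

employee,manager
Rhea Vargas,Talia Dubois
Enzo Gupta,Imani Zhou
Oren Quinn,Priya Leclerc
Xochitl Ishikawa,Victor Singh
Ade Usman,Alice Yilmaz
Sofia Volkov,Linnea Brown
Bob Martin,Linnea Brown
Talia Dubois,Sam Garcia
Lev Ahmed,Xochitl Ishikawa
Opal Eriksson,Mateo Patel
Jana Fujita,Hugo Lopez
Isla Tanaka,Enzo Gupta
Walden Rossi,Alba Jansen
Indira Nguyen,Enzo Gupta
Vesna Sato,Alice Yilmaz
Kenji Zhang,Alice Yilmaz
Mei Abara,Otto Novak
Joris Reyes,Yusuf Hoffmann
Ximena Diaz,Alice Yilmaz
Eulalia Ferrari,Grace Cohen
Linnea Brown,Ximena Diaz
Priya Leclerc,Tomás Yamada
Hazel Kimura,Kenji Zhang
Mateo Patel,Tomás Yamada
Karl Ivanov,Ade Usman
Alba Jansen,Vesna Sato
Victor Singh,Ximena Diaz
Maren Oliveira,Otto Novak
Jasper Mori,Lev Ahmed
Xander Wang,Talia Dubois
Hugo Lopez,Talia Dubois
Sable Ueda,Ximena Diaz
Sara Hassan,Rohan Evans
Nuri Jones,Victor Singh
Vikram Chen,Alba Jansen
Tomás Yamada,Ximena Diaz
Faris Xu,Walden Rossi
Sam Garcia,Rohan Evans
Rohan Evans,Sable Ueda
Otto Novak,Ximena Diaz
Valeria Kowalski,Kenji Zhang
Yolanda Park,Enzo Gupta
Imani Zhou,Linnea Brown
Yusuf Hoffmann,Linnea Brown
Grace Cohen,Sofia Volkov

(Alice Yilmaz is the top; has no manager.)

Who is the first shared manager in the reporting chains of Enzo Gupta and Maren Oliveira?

Enzo Gupta's chain of managers is Imani Zhou, Linnea Brown, Ximena Diaz, Alice Yilmaz. Maren Oliveira's chain of managers is Otto Novak, Ximena Diaz, Alice Yilmaz. The first manager that appears in both chains is Ximena Diaz.

Ximena Diaz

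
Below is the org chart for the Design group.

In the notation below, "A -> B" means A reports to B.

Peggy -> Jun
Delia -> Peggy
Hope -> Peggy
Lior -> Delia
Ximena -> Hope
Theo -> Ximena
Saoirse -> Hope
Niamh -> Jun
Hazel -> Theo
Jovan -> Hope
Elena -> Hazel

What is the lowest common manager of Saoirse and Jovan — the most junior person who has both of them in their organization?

Hope

Saoirse's chain of managers is Hope, Peggy, Jun. Jovan's chain of managers is Hope, Peggy, Jun. The first manager that appears in both chains is Hope.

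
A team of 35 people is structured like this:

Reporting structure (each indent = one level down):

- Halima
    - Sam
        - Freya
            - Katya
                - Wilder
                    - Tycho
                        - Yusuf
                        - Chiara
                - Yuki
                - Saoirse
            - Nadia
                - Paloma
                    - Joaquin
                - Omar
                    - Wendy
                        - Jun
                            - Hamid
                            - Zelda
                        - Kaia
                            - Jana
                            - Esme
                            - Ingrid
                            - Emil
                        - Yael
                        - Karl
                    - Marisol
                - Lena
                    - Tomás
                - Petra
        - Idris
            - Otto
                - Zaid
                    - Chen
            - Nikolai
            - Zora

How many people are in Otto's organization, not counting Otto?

2

Otto directly manages Zaid. Under Zaid: Chen (1). That's 2 in total.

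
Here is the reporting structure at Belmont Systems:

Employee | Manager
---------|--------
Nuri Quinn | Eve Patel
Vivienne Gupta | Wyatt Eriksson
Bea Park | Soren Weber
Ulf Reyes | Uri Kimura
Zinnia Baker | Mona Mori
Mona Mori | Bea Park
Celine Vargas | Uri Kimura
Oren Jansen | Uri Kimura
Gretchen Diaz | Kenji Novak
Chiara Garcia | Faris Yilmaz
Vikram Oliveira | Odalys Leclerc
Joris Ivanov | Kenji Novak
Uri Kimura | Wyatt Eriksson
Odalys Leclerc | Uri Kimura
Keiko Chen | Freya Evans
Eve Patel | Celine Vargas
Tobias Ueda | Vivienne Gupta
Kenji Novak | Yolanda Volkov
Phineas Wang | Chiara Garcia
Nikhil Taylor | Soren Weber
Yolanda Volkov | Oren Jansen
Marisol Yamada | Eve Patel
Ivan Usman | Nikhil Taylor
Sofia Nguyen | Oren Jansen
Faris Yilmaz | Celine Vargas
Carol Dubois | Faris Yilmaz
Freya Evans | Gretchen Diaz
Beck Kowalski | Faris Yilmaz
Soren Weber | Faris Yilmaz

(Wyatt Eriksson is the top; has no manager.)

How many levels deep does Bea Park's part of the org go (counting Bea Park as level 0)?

The longest chain under Bea Park runs Bea Park → Mona Mori → Zinnia Baker, which is 2 levels below Bea Park.

2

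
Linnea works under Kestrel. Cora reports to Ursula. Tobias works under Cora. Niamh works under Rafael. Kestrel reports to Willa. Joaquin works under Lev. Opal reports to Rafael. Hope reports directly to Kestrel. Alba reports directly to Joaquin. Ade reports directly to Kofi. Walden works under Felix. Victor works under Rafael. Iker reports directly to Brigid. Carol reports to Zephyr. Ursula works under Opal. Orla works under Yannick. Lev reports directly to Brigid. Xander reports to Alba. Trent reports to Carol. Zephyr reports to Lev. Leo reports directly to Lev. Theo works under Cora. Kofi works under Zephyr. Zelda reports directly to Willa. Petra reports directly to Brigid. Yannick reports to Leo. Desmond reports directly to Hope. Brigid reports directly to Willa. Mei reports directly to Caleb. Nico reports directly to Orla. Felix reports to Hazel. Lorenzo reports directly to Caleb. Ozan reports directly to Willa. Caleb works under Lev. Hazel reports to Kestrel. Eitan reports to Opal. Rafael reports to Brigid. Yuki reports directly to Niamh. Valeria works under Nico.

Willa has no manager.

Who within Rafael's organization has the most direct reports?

Rafael

Direct-report counts within Rafael's organization: Rafael has 3; Opal has 2; Ursula has 1; Cora has 2; Niamh has 1. The largest is 3, held by Rafael.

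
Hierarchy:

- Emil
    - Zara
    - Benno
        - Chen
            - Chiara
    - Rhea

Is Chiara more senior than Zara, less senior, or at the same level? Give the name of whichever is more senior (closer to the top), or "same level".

Chiara is 3 levels below Emil; Zara is 1. Zara is higher.

Zara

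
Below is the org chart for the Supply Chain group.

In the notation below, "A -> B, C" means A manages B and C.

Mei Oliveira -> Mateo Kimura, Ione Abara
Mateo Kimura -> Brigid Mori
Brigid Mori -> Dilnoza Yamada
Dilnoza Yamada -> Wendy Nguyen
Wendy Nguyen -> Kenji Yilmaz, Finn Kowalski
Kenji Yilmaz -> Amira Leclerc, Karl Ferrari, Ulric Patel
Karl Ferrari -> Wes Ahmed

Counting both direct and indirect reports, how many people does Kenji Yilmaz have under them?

Kenji Yilmaz directly manages Amira Leclerc, Karl Ferrari, Ulric Patel. Amira Leclerc has no reports. Under Karl Ferrari: Wes Ahmed (1). Ulric Patel has no reports. So Kenji Yilmaz's organization is 3 direct reports plus everyone under them: 1 + 2 + 1 = 4.

4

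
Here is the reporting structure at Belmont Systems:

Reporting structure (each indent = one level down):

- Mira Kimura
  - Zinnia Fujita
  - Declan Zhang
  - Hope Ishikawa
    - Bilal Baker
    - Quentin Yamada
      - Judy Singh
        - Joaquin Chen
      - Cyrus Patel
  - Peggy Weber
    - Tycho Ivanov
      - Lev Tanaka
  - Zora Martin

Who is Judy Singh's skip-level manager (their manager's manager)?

Judy Singh reports to Quentin Yamada, and Quentin Yamada reports to Hope Ishikawa. So Judy Singh's skip-level manager is Hope Ishikawa.

Hope Ishikawa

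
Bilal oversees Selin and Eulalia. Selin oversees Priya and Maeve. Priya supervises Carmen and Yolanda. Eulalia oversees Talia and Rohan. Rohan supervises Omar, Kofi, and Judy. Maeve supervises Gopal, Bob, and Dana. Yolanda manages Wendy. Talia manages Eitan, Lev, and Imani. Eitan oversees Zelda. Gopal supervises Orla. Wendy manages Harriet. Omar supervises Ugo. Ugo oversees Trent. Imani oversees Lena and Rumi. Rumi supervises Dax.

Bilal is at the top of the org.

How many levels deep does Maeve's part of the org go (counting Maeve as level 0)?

The longest chain under Maeve runs Maeve → Gopal → Orla, which is 2 levels below Maeve.

2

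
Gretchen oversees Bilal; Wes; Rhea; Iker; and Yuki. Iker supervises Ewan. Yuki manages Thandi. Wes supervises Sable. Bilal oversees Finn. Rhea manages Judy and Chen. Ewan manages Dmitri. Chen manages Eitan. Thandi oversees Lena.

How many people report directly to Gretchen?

5

Gretchen directly manages Iker, Yuki, Wes, Bilal, Rhea. That is 5 direct reports.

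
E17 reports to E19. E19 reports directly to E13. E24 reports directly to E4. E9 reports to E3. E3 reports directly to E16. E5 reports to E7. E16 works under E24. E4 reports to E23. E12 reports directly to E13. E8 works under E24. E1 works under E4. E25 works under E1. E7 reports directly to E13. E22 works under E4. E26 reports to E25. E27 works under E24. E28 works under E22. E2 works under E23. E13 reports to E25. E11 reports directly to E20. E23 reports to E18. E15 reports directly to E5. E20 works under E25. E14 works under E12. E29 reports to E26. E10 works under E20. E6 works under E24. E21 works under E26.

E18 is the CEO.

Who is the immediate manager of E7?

E13

E7 reports directly to E13.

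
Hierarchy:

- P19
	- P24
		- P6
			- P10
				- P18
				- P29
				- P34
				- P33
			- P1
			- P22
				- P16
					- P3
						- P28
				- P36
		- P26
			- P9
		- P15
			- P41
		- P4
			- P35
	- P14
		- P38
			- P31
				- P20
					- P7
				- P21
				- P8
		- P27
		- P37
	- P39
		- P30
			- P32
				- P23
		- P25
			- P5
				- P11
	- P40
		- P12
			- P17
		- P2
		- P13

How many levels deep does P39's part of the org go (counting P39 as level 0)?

3

The longest chain under P39 runs P39 → P25 → P5 → P11, which is 3 levels below P39.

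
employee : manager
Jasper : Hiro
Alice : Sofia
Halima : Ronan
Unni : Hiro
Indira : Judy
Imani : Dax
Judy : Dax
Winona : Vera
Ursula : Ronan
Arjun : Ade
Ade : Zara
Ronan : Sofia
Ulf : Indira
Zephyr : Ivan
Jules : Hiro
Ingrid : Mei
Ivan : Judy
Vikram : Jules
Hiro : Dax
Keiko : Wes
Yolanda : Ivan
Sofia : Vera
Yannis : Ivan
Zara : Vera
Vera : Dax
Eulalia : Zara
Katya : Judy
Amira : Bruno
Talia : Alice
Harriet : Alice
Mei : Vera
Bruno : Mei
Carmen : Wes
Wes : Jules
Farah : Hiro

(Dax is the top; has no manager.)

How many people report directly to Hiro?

4

Hiro directly manages Jules, Unni, Jasper, Farah. That is 4 direct reports.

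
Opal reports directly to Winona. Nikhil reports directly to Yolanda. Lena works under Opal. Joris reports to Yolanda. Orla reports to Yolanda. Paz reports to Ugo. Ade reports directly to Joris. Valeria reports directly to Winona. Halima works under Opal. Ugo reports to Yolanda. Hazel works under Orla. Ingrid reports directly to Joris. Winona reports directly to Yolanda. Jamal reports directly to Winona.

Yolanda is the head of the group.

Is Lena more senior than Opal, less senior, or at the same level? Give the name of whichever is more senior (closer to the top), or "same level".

Lena is 3 levels below Yolanda; Opal is 2. Opal is higher.

Opal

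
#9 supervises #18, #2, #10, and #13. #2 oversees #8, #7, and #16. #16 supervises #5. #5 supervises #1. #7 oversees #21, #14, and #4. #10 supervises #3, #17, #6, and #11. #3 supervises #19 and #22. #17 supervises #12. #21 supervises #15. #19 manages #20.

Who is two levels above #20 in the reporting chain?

#20 reports to #19, and #19 reports to #3. So #20's skip-level manager is #3.

#3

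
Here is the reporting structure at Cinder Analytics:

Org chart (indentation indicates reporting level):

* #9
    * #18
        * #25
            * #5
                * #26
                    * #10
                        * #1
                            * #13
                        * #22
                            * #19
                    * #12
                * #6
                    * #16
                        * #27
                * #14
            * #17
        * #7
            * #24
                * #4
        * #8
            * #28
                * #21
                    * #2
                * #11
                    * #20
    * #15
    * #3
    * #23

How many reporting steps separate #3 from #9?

Chain from #3 up to #9: #3 → #9. That is 1 step up, so #3 is 1 level below #9.

1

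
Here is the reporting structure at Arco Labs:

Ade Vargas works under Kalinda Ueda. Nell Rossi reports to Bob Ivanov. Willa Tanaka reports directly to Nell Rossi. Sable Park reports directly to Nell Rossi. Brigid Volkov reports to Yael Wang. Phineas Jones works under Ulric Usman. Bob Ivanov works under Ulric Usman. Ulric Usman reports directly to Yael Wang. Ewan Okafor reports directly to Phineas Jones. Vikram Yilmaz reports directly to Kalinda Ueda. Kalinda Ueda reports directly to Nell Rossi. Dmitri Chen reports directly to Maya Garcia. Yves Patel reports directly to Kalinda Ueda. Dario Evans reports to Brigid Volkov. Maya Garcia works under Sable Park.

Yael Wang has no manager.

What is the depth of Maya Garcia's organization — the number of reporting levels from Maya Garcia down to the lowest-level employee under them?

1

The longest chain under Maya Garcia runs Maya Garcia → Dmitri Chen, which is 1 level below Maya Garcia.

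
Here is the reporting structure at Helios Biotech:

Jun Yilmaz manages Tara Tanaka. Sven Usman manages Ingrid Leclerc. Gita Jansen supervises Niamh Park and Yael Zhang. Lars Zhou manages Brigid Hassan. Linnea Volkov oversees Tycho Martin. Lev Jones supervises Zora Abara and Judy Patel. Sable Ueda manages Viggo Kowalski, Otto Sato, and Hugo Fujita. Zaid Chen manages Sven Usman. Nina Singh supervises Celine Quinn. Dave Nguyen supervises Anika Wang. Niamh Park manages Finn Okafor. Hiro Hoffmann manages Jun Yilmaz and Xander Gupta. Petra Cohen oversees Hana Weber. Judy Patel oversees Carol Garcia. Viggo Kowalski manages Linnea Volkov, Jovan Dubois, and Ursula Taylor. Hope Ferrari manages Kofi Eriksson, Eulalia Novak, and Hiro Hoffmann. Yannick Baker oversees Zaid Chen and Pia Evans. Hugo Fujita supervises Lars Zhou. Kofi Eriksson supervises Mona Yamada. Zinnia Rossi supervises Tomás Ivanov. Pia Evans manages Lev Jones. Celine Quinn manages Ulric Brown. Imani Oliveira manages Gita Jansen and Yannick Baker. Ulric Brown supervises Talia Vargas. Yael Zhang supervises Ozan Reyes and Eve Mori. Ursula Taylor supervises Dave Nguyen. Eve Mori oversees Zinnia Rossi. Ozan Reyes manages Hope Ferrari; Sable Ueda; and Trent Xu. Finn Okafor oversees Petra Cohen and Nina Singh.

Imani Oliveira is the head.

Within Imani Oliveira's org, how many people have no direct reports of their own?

16

The people in Imani Oliveira's organization with no one reporting to them are Carol Garcia, Zora Abara, Ingrid Leclerc, Tomás Ivanov, Trent Xu, Brigid Hassan, Otto Sato, Jovan Dubois, Tycho Martin, Anika Wang, Eulalia Novak, Mona Yamada, Tara Tanaka, Xander Gupta, Talia Vargas, Hana Weber. That is 16.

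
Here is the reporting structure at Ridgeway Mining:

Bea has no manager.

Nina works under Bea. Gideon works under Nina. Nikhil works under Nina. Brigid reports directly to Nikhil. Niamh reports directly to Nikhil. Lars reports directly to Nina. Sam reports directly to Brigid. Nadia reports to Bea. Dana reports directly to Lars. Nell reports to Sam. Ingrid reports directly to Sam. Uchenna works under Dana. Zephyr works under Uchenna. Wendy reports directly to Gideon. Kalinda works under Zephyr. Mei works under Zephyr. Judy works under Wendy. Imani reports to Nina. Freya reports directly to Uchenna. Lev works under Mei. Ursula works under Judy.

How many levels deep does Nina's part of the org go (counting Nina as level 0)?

6

The longest chain under Nina runs Nina → Lars → Dana → Uchenna → Zephyr → Mei → Lev, which is 6 levels below Nina.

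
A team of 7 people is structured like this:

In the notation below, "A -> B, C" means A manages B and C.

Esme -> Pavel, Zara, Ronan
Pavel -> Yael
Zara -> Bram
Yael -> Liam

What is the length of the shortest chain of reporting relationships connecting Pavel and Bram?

3

Pavel is 1 level below Esme, and Bram is 2 levels below Esme (their lowest common manager). The shortest path runs up from Pavel to Esme and back down to Bram: 1 + 2 = 3 links.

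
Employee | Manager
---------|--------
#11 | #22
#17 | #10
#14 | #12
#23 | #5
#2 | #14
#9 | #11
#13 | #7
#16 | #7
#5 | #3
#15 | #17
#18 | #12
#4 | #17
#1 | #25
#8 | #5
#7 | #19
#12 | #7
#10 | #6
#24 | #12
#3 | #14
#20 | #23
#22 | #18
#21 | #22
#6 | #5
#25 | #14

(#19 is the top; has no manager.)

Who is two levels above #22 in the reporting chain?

#12

#22 reports to #18, and #18 reports to #12. So #22's skip-level manager is #12.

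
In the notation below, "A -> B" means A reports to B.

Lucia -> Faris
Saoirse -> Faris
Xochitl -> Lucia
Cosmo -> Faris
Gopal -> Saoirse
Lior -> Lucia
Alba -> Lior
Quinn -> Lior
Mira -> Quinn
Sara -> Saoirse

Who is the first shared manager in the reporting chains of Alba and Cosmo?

Alba's chain of managers is Lior, Lucia, Faris. Cosmo's chain of managers is Faris. The first manager that appears in both chains is Faris.

Faris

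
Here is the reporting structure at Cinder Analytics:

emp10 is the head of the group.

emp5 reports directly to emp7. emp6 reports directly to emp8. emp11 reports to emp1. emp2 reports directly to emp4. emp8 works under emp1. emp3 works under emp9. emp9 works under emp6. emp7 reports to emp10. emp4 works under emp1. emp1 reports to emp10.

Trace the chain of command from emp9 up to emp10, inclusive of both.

emp9 reports to emp6. emp6 reports to emp8. emp8 reports to emp1. emp1 reports to emp10. emp10 is at the top.

emp9 -> emp6 -> emp8 -> emp1 -> emp10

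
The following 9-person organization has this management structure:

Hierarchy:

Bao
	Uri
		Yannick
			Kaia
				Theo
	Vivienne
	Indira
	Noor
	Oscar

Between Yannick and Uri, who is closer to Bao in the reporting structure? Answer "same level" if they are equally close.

Uri

Yannick is 2 levels below Bao; Uri is 1. Uri is higher.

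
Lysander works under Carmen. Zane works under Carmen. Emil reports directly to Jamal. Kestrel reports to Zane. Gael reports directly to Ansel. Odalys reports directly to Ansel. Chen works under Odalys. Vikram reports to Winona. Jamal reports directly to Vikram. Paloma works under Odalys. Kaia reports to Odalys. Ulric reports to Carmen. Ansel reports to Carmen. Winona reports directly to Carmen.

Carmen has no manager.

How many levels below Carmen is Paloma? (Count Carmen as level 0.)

3

Chain from Paloma up to Carmen: Paloma → Odalys → Ansel → Carmen. That is 3 steps up, so Paloma is 3 levels below Carmen.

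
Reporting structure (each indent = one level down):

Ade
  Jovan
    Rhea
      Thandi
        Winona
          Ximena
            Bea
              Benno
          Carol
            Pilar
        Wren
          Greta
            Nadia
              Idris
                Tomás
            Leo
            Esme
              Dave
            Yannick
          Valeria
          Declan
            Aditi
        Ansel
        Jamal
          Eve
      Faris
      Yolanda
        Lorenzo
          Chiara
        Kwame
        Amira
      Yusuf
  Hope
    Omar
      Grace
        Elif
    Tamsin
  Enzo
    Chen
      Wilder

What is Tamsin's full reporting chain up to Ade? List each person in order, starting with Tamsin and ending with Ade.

Tamsin -> Hope -> Ade

Tamsin reports to Hope. Hope reports to Ade. Ade is at the top.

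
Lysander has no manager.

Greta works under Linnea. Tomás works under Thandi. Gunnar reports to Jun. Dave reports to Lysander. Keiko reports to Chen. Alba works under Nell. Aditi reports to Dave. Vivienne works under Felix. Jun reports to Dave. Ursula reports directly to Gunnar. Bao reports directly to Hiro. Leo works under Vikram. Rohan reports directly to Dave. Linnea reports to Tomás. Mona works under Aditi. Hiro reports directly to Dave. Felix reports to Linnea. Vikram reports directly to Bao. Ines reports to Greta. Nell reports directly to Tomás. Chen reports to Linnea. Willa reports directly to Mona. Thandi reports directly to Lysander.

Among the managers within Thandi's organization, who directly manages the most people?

Direct-report counts within Thandi's organization: Thandi has 1; Tomás has 2; Nell has 1; Linnea has 3; Chen has 1; Greta has 1; Felix has 1. The largest is 3, held by Linnea.

Linnea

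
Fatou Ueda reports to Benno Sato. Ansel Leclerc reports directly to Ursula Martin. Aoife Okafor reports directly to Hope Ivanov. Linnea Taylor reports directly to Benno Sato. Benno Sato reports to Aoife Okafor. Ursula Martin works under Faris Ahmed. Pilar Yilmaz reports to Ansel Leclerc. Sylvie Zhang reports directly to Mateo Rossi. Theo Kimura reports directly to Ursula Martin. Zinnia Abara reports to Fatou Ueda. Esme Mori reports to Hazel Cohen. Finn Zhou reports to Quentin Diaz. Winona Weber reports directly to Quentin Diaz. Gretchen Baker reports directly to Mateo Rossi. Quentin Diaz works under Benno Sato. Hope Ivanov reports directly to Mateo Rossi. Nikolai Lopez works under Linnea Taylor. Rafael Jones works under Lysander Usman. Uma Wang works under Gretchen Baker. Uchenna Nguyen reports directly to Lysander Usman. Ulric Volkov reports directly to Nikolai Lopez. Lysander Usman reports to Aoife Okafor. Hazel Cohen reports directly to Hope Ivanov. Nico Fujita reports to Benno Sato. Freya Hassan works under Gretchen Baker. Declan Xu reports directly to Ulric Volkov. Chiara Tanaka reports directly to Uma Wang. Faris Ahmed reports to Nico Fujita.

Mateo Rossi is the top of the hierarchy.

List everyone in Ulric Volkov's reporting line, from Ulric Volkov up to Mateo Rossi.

Ulric Volkov reports to Nikolai Lopez. Nikolai Lopez reports to Linnea Taylor. Linnea Taylor reports to Benno Sato. Benno Sato reports to Aoife Okafor. Aoife Okafor reports to Hope Ivanov. Hope Ivanov reports to Mateo Rossi. Mateo Rossi is at the top.

Ulric Volkov -> Nikolai Lopez -> Linnea Taylor -> Benno Sato -> Aoife Okafor -> Hope Ivanov -> Mateo Rossi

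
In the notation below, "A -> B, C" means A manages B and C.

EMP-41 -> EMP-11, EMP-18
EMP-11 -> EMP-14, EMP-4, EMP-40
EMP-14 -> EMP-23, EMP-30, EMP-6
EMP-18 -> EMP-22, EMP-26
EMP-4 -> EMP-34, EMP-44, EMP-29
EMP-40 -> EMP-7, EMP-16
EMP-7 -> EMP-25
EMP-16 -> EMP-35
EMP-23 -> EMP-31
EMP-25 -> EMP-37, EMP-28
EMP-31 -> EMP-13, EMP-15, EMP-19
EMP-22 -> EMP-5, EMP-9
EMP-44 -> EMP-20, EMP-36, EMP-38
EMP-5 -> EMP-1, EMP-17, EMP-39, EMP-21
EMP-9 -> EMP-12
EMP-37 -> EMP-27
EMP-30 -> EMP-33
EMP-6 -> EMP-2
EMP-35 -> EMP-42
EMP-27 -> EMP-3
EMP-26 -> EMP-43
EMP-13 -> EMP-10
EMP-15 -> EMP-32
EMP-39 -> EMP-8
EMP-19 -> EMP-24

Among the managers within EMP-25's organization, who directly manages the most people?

Direct-report counts within EMP-25's organization: EMP-25 has 2; EMP-37 has 1; EMP-27 has 1. The largest is 2, held by EMP-25.

EMP-25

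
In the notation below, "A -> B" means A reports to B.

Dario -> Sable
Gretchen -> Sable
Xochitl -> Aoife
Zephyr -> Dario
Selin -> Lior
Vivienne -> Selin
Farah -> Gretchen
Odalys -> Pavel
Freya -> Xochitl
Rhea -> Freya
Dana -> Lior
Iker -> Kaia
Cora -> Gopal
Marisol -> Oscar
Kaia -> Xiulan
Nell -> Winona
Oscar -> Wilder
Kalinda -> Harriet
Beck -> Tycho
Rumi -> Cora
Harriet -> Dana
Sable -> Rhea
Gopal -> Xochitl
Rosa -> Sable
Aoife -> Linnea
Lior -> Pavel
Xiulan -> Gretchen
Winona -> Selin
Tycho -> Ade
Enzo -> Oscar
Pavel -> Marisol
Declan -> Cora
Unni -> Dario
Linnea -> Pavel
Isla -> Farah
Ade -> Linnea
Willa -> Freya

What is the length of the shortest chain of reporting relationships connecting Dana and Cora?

Dana is 2 levels below Pavel, and Cora is 5 levels below Pavel (their lowest common manager). The shortest path runs up from Dana to Pavel and back down to Cora: 2 + 5 = 7 links.

7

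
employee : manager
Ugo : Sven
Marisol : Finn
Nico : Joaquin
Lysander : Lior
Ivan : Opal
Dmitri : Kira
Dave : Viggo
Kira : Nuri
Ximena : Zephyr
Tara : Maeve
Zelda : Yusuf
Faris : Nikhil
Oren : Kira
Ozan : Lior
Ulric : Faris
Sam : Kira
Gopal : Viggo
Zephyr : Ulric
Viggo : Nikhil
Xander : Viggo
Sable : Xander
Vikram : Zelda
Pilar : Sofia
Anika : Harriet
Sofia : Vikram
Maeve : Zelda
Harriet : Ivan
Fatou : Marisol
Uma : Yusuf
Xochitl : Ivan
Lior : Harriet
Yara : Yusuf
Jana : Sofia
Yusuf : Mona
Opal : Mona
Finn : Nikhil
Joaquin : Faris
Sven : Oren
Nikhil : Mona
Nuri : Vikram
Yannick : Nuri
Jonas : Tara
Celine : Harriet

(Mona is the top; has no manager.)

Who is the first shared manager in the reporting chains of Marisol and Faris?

Marisol's chain of managers is Finn, Nikhil, Mona. Faris's chain of managers is Nikhil, Mona. The first manager that appears in both chains is Nikhil.

Nikhil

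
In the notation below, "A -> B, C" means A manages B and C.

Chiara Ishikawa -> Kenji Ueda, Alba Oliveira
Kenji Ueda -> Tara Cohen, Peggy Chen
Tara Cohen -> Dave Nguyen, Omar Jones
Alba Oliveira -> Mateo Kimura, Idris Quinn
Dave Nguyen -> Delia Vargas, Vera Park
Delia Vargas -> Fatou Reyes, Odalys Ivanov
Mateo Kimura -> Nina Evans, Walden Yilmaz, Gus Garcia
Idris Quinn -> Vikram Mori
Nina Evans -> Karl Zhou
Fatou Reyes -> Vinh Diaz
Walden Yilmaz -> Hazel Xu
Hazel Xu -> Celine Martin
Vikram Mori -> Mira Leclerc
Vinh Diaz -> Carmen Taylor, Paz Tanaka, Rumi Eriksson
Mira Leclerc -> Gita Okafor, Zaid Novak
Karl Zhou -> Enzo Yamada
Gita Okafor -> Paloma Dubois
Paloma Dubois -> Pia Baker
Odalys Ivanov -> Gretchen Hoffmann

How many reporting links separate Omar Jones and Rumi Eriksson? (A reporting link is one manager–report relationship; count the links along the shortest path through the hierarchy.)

6

Omar Jones is 1 level below Tara Cohen, and Rumi Eriksson is 5 levels below Tara Cohen (their lowest common manager). The shortest path runs up from Omar Jones to Tara Cohen and back down to Rumi Eriksson: 1 + 5 = 6 links.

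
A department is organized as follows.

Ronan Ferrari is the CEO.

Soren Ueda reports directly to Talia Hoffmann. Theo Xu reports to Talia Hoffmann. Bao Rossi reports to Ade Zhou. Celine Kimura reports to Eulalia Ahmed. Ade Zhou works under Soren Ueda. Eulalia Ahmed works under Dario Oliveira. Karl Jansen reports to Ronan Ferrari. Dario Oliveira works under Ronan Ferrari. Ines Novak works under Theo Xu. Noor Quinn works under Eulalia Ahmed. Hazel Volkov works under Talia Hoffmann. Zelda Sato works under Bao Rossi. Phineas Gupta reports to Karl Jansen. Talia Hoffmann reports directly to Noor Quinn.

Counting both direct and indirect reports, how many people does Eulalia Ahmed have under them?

10

Eulalia Ahmed directly manages Noor Quinn, Celine Kimura. Under Noor Quinn: Talia Hoffmann, Hazel Volkov, Theo Xu, Ines Novak, Soren Ueda, Ade Zhou, Bao Rossi, Zelda Sato (8). Celine Kimura has no reports. So Eulalia Ahmed's organization is 2 direct reports plus everyone under them: 9 + 1 = 10.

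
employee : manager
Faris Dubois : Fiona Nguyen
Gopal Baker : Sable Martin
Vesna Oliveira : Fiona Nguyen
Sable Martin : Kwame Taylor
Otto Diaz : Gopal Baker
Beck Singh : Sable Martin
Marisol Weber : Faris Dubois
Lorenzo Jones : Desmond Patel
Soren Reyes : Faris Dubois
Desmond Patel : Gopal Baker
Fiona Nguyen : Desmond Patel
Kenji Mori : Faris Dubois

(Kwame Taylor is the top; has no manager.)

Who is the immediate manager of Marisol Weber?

Marisol Weber reports directly to Faris Dubois.

Faris Dubois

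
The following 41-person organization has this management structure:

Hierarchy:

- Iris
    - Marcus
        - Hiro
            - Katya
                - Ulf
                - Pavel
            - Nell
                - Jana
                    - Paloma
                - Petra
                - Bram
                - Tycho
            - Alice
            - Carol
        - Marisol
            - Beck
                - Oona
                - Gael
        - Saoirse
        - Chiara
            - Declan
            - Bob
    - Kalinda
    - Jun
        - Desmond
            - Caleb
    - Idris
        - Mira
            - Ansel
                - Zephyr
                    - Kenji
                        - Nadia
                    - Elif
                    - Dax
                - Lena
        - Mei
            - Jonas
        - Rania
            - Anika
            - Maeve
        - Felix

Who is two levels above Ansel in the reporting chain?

Idris

Ansel reports to Mira, and Mira reports to Idris. So Ansel's skip-level manager is Idris.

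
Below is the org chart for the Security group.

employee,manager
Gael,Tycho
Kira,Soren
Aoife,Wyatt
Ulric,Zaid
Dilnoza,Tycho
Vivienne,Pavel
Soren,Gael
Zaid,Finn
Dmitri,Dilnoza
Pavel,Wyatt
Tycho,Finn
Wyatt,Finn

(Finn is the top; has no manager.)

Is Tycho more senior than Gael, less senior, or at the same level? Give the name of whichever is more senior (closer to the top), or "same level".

Tycho

Tycho is 1 level below Finn; Gael is 2. Tycho is higher.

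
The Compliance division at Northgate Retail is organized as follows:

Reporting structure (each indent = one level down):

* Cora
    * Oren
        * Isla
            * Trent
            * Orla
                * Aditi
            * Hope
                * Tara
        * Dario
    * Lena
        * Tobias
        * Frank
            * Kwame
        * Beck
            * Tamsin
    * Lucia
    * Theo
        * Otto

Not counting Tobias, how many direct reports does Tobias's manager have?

Tobias reports to Lena. Lena's other direct reports are Frank, Beck — 2 peers.

2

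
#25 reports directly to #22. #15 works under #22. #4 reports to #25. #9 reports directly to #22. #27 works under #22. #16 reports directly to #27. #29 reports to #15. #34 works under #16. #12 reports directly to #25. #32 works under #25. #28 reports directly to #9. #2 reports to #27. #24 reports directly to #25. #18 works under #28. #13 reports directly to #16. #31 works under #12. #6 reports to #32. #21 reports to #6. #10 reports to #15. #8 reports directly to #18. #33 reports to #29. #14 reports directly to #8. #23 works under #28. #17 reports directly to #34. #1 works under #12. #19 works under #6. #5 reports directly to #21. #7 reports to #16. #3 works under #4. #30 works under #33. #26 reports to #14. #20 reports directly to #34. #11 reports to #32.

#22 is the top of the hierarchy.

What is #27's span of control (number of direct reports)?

2

#27 directly manages #16, #2. That is 2 direct reports.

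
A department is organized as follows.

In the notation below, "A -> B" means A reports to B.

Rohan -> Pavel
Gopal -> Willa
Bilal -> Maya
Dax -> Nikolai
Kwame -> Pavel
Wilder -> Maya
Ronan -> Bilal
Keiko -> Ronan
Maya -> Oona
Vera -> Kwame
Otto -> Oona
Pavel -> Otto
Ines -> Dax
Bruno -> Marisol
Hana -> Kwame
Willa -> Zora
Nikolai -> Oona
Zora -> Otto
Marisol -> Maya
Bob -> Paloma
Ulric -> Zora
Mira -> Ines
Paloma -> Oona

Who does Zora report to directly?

Zora reports directly to Otto.

Otto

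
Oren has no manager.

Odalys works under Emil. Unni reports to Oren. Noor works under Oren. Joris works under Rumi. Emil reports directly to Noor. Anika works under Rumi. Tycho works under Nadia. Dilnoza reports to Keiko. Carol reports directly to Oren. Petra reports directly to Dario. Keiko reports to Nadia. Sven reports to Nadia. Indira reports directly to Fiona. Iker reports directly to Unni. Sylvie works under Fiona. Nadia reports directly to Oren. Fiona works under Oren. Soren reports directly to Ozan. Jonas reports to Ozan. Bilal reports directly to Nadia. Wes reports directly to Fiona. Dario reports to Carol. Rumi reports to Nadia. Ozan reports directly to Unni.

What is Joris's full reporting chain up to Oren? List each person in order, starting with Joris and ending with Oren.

Joris -> Rumi -> Nadia -> Oren

Joris reports to Rumi. Rumi reports to Nadia. Nadia reports to Oren. Oren is at the top.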